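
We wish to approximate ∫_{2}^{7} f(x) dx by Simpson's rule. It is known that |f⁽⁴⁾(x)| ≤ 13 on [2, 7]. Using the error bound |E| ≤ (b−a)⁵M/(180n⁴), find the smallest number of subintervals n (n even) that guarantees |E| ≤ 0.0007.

Need 40625/(180n⁴) ≤ 0.0007.
n⁴ ≥ 40625/(180·0.0007) = 322421 ⇒ n ≥ 23.8290, so the smallest even n is 24. (n must be even for Simpson's rule.)

24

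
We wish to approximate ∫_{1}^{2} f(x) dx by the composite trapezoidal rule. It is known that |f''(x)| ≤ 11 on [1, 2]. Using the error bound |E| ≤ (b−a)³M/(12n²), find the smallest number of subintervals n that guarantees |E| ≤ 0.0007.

37

Need 11/(12n²) ≤ 0.0007.
n² ≥ 11/(12·0.0007) = 1309.52 ⇒ n ≥ 36.1873, so the smallest n is 37.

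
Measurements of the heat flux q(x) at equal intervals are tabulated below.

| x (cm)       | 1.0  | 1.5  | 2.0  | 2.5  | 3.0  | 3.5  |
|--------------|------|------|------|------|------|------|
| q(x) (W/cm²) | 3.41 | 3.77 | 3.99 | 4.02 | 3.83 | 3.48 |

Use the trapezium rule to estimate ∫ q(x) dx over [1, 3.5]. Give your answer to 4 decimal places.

h = 0.5, n = 5.
(h/2)·[y₀ + 2y₁ + 2y₂ + 2y₃ + 2y₄ + y₅] = 0.25·(38.11) = 9.5275.

9.5275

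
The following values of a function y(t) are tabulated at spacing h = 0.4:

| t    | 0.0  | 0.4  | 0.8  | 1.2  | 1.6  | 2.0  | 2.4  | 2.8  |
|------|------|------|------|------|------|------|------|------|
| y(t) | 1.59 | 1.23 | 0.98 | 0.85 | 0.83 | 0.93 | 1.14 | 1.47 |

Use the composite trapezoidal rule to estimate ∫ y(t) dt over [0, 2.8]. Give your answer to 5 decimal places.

h = 0.4, n = 7.
(h/2)·[y₀ + 2y₁ + 2y₂ + 2y₃ + 2y₄ + 2y₅ + 2y₆ + y₇] = 0.2·(14.98) = 2.99600.

2.99600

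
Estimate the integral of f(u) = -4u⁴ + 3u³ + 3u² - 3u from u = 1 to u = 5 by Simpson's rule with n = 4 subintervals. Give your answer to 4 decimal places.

h = (5 − 1)/4 = 1.
Nodes u₀,…,u₄ = 1, 2, 3, 4, 5.
f(u) = -4u⁴ + 3u³ + 3u² - 3u: f₀=-1, f₁=-34, f₂=-225, f₃=-796, f₄=-2065.
(h/3)·[f₀ + 4f₁ + 2f₂ + 4f₃ + f₄] = 0.333333·(-5836) = -1945.3333.

-1945.3333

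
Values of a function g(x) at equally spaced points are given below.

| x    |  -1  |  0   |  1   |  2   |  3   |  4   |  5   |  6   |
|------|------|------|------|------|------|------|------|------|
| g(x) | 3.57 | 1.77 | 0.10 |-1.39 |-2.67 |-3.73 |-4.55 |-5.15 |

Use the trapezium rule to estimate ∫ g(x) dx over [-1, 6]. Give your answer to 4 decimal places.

h = 1, n = 7.
(h/2)·[y₀ + 2y₁ + 2y₂ + 2y₃ + 2y₄ + 2y₅ + 2y₆ + y₇] = 0.5·(-22.52) = -11.2600.

-11.2600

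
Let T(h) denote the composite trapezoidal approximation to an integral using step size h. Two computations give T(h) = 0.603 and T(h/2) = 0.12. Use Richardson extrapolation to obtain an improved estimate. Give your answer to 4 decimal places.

-0.0410

R = (4·T(h/2) − T(h)) / 3 = (4·0.12 − 0.603)/3 = (-0.123)/3 = -0.0410.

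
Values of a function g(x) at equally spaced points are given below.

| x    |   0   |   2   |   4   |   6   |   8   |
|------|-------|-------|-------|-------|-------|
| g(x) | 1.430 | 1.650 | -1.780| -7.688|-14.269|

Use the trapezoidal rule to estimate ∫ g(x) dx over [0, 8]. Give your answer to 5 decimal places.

h = 2, n = 4.
(h/2)·[y₀ + 2y₁ + 2y₂ + 2y₃ + y₄] = 1·(-28.475) = -28.47500.

-28.47500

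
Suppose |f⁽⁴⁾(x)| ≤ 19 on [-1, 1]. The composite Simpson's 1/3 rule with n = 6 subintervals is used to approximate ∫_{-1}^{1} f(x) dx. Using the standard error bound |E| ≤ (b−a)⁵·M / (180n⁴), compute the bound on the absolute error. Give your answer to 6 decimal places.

0.002606

|E| ≤ (2)⁵·19 / (180·6⁴) = 608/233280 = 0.002606.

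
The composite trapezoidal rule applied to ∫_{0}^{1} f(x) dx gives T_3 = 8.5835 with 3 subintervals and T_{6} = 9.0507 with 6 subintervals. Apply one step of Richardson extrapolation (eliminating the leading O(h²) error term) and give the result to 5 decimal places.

R = (4·T_{6} − T_3) / 3 = (4·9.0507 − 8.5835)/3 = (27.6193)/3 = 9.20643.

9.20643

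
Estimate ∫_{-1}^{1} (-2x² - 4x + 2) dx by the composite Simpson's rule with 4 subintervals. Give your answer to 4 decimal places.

2.6667

h = (1 − (-1))/4 = 0.5.
Nodes x₀,…,x₄ = -1, -0.5, 0, 0.5, 1.
f(x) = -2x² - 4x + 2: f₀=4, f₁=3.5, f₂=2, f₃=-0.5, f₄=-4.
(h/3)·[f₀ + 4f₁ + 2f₂ + 4f₃ + f₄] = 0.166667·(16) = 2.6667.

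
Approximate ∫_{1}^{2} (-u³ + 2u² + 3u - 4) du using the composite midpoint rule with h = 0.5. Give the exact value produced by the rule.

1.46875

h = (2 − 1)/2 = 0.5.
Midpoints m₁,…,m₂ = 1.25, 1.75.
f(m₁)=0.921875, f(m₂)=2.015625.
h·[f(m₁) + f(m₂)] = 0.5·(2.9375) = 1.46875.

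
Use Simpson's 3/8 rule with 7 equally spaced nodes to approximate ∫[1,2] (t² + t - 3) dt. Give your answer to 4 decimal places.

h = (2 − 1)/6 = 0.166667.
Nodes t₀,…,t₆ = 1, 1.166667, 1.333333, 1.5, 1.666667, 1.833333, 2.
f(t) = t² + t - 3: f₀=-1, f₁=-0.472222, f₂=0.111111, f₃=0.75, f₄=1.444444, f₅=2.194444, f₆=3.
(3h/8)·[f₀ + 3f₁ + 3f₂ + 2f₃ + 3f₄ + 3f₅ + f₆] = 0.0625·(13.333333) = 0.8333.

0.8333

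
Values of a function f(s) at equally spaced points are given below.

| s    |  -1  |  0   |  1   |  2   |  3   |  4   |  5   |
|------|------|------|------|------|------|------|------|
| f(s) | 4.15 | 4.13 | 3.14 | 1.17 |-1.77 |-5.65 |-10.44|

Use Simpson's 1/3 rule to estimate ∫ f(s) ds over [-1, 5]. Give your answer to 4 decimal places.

-1.6500

h = 1, n = 6.
(h/3)·[y₀ + 4y₁ + 2y₂ + 4y₃ + 2y₄ + 4y₅ + y₆] = 0.333333·(-4.95) = -1.6500.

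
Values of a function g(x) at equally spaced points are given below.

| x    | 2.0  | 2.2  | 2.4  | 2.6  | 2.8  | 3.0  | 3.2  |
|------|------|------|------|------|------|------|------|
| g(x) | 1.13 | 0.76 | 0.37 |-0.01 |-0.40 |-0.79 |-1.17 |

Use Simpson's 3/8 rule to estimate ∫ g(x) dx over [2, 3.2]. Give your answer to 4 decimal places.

-0.0180

h = 0.2, n = 6.
(3h/8)·[y₀ + 3y₁ + 3y₂ + 2y₃ + 3y₄ + 3y₅ + y₆] = 0.075·(-0.24) = -0.0180.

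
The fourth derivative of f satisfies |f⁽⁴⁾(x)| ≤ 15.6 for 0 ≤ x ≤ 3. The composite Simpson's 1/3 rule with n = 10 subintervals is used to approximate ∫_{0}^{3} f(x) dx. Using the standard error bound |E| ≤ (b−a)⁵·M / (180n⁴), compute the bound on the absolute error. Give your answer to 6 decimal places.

0.002106

|E| ≤ (3)⁵·15.6 / (180·10⁴) = 3790.8/1800000 = 0.002106.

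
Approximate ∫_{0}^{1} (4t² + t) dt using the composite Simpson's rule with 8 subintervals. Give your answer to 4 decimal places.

h = (1 − 0)/8 = 0.125.
Nodes t₀,…,t₈ = 0, 0.125, 0.25, 0.375, 0.5, 0.625, 0.75, 0.875, 1.
f(t) = 4t² + t: f₀=0, f₁=0.1875, f₂=0.5, f₃=0.9375, f₄=1.5, f₅=2.1875, f₆=3, f₇=3.9375, f₈=5.
(h/3)·[f₀ + 4f₁ + 2f₂ + 4f₃ + 2f₄ + 4f₅ + 2f₆ + 4f₇ + f₈] = 0.041667·(44) = 1.8333.

1.8333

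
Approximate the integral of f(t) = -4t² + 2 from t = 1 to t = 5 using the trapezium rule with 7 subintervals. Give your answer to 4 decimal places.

h = (5 − 1)/7 = 0.571429.
Nodes t₀,…,t₇ = 1, 1.571429, 2.142857, 2.714286, 3.285714, 3.857143, 4.428571, 5.
f(t) = -4t² + 2: f₀=-2, f₁=-7.877551, f₂=-16.367347, f₃=-27.469388, f₄=-41.183673, f₅=-57.510204, f₆=-76.448980, f₇=-98.
(h/2)·[f₀ + 2f₁ + 2f₂ + 2f₃ + 2f₄ + 2f₅ + 2f₆ + f₇] = 0.285714·(-553.714286) = -158.2041.

-158.2041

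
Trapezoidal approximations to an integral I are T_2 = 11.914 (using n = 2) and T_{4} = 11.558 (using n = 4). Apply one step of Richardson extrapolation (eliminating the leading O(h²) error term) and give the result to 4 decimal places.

R = (4·T_{4} − T_2) / 3 = (4·11.558 − 11.914)/3 = (34.318)/3 = 11.4393.

11.4393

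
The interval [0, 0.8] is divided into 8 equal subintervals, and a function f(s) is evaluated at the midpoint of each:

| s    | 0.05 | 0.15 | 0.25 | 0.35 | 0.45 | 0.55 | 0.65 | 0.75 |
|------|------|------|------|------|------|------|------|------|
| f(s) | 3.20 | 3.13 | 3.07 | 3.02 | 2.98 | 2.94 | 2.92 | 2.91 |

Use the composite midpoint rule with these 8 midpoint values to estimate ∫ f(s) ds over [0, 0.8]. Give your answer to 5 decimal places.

h = 0.1, n = 8.
h·[y(m₁) + y(m₂) + y(m₃) + y(m₄) + y(m₅) + y(m₆) + y(m₇) + y(m₈)] = 0.1·(24.17) = 2.41700.

2.41700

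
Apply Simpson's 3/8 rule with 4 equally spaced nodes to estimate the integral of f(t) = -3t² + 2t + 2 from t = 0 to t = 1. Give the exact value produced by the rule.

h = (1 − 0)/3 = 0.333333.
Nodes t₀,…,t₃ = 0, 0.333333, 0.666667, 1.
f(t) = -3t² + 2t + 2: f₀=2, f₁=2.333333, f₂=2, f₃=1.
(3h/8)·[f₀ + 3f₁ + 3f₂ + f₃] = 0.125·(16) = 2.

2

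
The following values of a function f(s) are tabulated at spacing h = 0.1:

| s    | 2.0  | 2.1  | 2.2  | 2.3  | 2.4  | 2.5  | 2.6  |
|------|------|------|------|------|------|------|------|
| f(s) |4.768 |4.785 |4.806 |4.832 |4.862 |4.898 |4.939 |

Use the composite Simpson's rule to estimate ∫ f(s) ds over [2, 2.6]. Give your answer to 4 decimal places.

2.9034

h = 0.1, n = 6.
(h/3)·[y₀ + 4y₁ + 2y₂ + 4y₃ + 2y₄ + 4y₅ + y₆] = 0.033333·(87.103) = 2.9034.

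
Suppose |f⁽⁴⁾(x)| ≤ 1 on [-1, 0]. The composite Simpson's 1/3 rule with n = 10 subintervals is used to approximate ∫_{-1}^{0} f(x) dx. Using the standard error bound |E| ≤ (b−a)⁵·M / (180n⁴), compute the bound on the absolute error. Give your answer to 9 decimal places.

0.000000556

|E| ≤ (1)⁵·1 / (180·10⁴) = 1/1800000 = 0.000000556.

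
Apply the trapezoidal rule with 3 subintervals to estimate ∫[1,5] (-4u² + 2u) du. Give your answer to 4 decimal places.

-146.0741

h = (5 − 1)/3 = 1.333333.
Nodes u₀,…,u₃ = 1, 2.333333, 3.666667, 5.
f(u) = -4u² + 2u: f₀=-2, f₁=-17.111111, f₂=-46.444444, f₃=-90.
(h/2)·[f₀ + 2f₁ + 2f₂ + f₃] = 0.666667·(-219.111111) = -146.0741.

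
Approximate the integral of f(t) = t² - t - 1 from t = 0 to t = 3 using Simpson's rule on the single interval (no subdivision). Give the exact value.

S = (b−a)/6 · [f(0) + 4f(1.5) + f(3)] = 0.5·[(-1) + 4·(-0.25) + 5] = 1.5.

1.5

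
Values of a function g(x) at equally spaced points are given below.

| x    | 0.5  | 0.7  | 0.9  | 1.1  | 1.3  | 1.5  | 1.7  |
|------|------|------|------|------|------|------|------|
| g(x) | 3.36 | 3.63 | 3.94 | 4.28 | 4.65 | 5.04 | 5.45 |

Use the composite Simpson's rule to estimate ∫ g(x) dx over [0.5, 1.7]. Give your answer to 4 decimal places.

h = 0.2, n = 6.
(h/3)·[y₀ + 4y₁ + 2y₂ + 4y₃ + 2y₄ + 4y₅ + y₆] = 0.066667·(77.79) = 5.1860.

5.1860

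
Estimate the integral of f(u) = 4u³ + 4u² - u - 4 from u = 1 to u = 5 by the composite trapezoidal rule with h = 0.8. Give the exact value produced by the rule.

778.4

h = (5 − 1)/5 = 0.8.
Nodes u₀,…,u₅ = 1, 1.8, 2.6, 3.4, 4.2, 5.
f(u) = 4u³ + 4u² - u - 4: f₀=3, f₁=30.488, f₂=90.744, f₃=196.056, f₄=358.712, f₅=591.
(h/2)·[f₀ + 2f₁ + 2f₂ + 2f₃ + 2f₄ + f₅] = 0.4·(1946) = 778.4.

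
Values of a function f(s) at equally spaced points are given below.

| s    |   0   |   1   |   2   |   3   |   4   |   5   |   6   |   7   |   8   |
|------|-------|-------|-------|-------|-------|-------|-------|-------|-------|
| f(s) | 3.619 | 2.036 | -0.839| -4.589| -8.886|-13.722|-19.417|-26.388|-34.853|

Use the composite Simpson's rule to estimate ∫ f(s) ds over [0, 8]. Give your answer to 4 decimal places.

-86.7233

h = 1, n = 8.
(h/3)·[y₀ + 4y₁ + 2y₂ + 4y₃ + 2y₄ + 4y₅ + 2y₆ + 4y₇ + y₈] = 0.333333·(-260.170) = -86.7233.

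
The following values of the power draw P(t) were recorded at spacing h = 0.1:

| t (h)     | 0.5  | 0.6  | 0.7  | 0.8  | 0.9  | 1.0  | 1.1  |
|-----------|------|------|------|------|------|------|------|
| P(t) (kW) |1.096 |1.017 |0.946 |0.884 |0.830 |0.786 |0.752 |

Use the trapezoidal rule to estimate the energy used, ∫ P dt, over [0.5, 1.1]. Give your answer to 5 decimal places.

0.53870

h = 0.1, n = 6.
(h/2)·[y₀ + 2y₁ + 2y₂ + 2y₃ + 2y₄ + 2y₅ + y₆] = 0.05·(10.774) = 0.53870.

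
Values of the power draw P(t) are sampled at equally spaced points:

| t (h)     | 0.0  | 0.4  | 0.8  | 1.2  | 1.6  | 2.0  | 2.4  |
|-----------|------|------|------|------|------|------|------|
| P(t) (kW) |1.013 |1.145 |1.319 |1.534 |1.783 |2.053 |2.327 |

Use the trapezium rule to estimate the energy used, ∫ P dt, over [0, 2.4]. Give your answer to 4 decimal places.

h = 0.4, n = 6.
(h/2)·[y₀ + 2y₁ + 2y₂ + 2y₃ + 2y₄ + 2y₅ + y₆] = 0.2·(19.008) = 3.8016.

3.8016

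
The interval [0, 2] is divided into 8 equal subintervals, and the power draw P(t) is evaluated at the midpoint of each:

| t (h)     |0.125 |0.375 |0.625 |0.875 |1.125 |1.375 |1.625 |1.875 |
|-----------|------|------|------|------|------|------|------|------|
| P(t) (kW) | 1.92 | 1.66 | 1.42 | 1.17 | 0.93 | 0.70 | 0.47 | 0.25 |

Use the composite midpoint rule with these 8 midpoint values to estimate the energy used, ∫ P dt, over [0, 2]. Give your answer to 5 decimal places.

h = 0.25, n = 8.
h·[y(m₁) + y(m₂) + y(m₃) + y(m₄) + y(m₅) + y(m₆) + y(m₇) + y(m₈)] = 0.25·(8.52) = 2.13000.

2.13000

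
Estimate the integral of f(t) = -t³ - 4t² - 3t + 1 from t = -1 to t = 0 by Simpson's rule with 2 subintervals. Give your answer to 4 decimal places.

h = (0 − (-1))/2 = 0.5.
Nodes t₀,…,t₂ = -1, -0.5, 0.
f(t) = -t³ - 4t² - 3t + 1: f₀=1, f₁=1.625, f₂=1.
(h/3)·[f₀ + 4f₁ + f₂] = 0.166667·(8.5) = 1.4167.

1.4167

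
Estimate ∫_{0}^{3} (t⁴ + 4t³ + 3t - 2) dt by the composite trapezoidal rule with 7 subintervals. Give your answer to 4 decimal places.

140.4027

h = (3 − 0)/7 = 0.428571.
Nodes t₀,…,t₇ = 0, 0.428571, 0.857143, 1.285714, 1.714286, 2.142857, 2.571429, 3.
f(t) = t⁴ + 4t³ + 3t - 2: f₀=-2, f₁=-0.365681, f₂=3.630154, f₃=13.091212, f₄=31.930862, f₅=64.872137, f₆=117.447730, f₇=196.
(h/2)·[f₀ + 2f₁ + 2f₂ + 2f₃ + 2f₄ + 2f₅ + 2f₆ + f₇] = 0.214286·(655.212828) = 140.4027.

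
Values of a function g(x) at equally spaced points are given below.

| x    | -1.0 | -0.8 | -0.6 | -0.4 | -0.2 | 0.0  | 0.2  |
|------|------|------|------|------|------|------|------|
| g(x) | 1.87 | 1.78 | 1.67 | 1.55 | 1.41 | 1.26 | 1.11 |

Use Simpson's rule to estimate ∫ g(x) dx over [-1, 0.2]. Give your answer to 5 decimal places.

1.83333

h = 0.2, n = 6.
(h/3)·[y₀ + 4y₁ + 2y₂ + 4y₃ + 2y₄ + 4y₅ + y₆] = 0.066667·(27.50) = 1.83333.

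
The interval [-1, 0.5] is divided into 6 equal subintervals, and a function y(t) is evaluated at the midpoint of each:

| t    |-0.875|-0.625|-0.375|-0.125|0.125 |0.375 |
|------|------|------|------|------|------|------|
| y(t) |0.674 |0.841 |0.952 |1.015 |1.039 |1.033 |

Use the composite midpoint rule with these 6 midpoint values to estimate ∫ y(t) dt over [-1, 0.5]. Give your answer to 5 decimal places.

h = 0.25, n = 6.
h·[y(m₁) + y(m₂) + y(m₃) + y(m₄) + y(m₅) + y(m₆)] = 0.25·(5.554) = 1.38850.

1.38850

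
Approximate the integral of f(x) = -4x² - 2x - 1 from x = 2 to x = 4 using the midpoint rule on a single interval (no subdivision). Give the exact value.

M = (b−a)·f(3) = 2·(-43) = -86.

-86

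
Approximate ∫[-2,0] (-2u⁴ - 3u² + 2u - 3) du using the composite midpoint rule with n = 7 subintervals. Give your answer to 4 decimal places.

-30.5423

h = (0 − (-2))/7 = 0.285714.
Midpoints m₁,…,m₇ = -1.857143, -1.571429, -1.285714, -1, -0.714286, -0.428571, -0.142857.
f(m₁)=-40.852145, f(m₂)=-25.746772, f(m₃)=-15.995835, f(m₄)=-10, f(m₅)=-6.479800, f(m₆)=-4.475635, f(m₇)=-3.347772.
h·[f(m₁) + f(m₂) + f(m₃) + f(m₄) + f(m₅) + f(m₆) + f(m₇)] = 0.285714·(-106.897959) = -30.5423.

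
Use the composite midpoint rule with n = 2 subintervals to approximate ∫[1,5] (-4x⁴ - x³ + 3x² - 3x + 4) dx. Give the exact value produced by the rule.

-2220

h = (5 − 1)/2 = 2.
Midpoints m₁,…,m₂ = 2, 4.
f(m₁)=-62, f(m₂)=-1048.
h·[f(m₁) + f(m₂)] = 2·(-1110) = -2220.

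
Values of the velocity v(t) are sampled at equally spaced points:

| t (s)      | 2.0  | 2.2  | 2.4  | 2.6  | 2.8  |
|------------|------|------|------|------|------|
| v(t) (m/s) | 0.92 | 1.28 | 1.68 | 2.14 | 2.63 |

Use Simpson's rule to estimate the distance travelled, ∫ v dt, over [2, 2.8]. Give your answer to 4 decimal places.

1.3727

h = 0.2, n = 4.
(h/3)·[y₀ + 4y₁ + 2y₂ + 4y₃ + y₄] = 0.066667·(20.59) = 1.3727.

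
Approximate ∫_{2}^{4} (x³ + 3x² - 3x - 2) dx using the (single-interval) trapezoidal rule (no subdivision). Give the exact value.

T = (b−a)/2 · [f(2) + f(4)] = 1·[12 + 98] = 110.

110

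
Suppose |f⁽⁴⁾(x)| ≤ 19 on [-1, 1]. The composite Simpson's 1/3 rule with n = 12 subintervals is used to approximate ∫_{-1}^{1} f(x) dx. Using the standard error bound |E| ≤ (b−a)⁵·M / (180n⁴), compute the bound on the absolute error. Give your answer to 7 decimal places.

0.0001629

|E| ≤ (2)⁵·19 / (180·12⁴) = 608/3732480 = 0.0001629.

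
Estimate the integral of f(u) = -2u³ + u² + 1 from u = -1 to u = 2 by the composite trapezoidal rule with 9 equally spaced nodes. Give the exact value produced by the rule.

h = (2 − (-1))/8 = 0.375.
Nodes u₀,…,u₈ = -1, -0.625, -0.25, 0.125, 0.5, 0.875, 1.25, 1.625, 2.
f(u) = -2u³ + u² + 1: f₀=4, f₁=1.87890625, f₂=1.09375, f₃=1.01171875, f₄=1, f₅=0.42578125, f₆=-1.34375, f₇=-4.94140625, f₈=-11.
(h/2)·[f₀ + 2f₁ + 2f₂ + 2f₃ + 2f₄ + 2f₅ + 2f₆ + 2f₇ + f₈] = 0.1875·(-8.75) = -1.640625.

-1.640625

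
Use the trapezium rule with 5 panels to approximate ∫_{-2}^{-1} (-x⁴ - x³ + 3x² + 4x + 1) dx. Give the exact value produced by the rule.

-0.49328

h = (-1 − (-2))/5 = 0.2.
Nodes x₀,…,x₅ = -2, -1.8, -1.6, -1.4, -1.2, -1.
f(x) = -x⁴ - x³ + 3x² + 4x + 1: f₀=-3, f₁=-1.1456, f₂=-0.1776, f₃=0.1824, f₄=0.1744, f₅=0.
(h/2)·[f₀ + 2f₁ + 2f₂ + 2f₃ + 2f₄ + f₅] = 0.1·(-4.9328) = -0.49328.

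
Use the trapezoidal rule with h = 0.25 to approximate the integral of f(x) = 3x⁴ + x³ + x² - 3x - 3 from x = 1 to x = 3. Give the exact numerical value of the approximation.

h = (3 − 1)/8 = 0.25.
Nodes x₀,…,x₈ = 1, 1.25, 1.5, 1.75, 2, 2.25, 2.5, 2.75, 3.
f(x) = 3x⁴ + x³ + x² - 3x - 3: f₀=-1, f₁=4.08984375, f₂=13.3125, f₃=28.30859375, f₄=51, f₅=83.58984375, f₆=128.5625, f₇=188.68359375, f₈=267.
(h/2)·[f₀ + 2f₁ + 2f₂ + 2f₃ + 2f₄ + 2f₅ + 2f₆ + 2f₇ + f₈] = 0.125·(1261.09375) = 157.63671875.

157.63671875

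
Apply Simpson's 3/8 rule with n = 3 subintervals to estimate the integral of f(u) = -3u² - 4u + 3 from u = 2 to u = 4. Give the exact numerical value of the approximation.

-74

h = (4 − 2)/3 = 0.666667.
Nodes u₀,…,u₃ = 2, 2.666667, 3.333333, 4.
f(u) = -3u² - 4u + 3: f₀=-17, f₁=-29, f₂=-43.666667, f₃=-61.
(3h/8)·[f₀ + 3f₁ + 3f₂ + f₃] = 0.25·(-296) = -74.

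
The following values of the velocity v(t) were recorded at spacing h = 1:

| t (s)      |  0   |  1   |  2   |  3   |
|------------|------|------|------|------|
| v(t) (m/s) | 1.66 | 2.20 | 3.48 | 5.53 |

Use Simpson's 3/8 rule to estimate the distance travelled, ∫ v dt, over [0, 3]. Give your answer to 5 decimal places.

9.08625

h = 1, n = 3.
(3h/8)·[y₀ + 3y₁ + 3y₂ + y₃] = 0.375·(24.23) = 9.08625.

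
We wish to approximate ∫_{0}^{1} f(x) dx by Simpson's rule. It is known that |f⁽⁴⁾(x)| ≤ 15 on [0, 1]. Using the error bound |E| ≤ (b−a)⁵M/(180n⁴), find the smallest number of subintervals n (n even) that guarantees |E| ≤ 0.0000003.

24

Need 15/(180n⁴) ≤ 0.0000003.
n⁴ ≥ 15/(180·0.0000003) = 277778 ⇒ n ≥ 22.9575, so the smallest even n is 24. (n must be even for Simpson's rule.)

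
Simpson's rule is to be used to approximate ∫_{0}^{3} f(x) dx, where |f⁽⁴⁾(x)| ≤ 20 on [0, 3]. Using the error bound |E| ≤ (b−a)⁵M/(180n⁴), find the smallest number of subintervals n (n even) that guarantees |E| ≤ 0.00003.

Need 4860/(180n⁴) ≤ 0.00003.
n⁴ ≥ 4860/(180·0.00003) = 900000 ⇒ n ≥ 30.8007, so the smallest even n is 32. (n must be even for Simpson's rule.)

32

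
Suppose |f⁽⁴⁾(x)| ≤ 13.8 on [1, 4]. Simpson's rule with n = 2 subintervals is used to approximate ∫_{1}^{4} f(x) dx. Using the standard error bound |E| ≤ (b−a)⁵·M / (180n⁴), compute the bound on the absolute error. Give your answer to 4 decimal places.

1.1644

|E| ≤ (3)⁵·13.8 / (180·2⁴) = 3353.4/2880 = 1.1644.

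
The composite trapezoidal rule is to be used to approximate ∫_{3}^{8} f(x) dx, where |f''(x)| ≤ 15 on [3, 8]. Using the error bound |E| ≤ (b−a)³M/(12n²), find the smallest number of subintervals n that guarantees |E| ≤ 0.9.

14

Need 1875/(12n²) ≤ 0.9.
n² ≥ 1875/(12·0.9) = 173.611 ⇒ n ≥ 13.1762, so the smallest n is 14.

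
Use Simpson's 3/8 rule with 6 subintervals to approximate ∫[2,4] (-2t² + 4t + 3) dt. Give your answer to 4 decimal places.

h = (4 − 2)/6 = 0.333333.
Nodes t₀,…,t₆ = 2, 2.333333, 2.666667, 3, 3.333333, 3.666667, 4.
f(t) = -2t² + 4t + 3: f₀=3, f₁=1.444444, f₂=-0.555556, f₃=-3, f₄=-5.888889, f₅=-9.222222, f₆=-13.
(3h/8)·[f₀ + 3f₁ + 3f₂ + 2f₃ + 3f₄ + 3f₅ + f₆] = 0.125·(-58.666667) = -7.3333.

-7.3333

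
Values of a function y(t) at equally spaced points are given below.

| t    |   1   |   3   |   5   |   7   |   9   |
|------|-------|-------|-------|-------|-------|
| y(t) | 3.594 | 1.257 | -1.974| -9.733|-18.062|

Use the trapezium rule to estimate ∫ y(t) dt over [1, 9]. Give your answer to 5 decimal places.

h = 2, n = 4.
(h/2)·[y₀ + 2y₁ + 2y₂ + 2y₃ + y₄] = 1·(-35.368) = -35.36800.

-35.36800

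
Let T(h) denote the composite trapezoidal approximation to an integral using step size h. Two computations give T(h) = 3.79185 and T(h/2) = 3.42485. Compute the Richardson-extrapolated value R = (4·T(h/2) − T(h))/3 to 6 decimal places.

R = (4·T(h/2) − T(h)) / 3 = (4·3.42485 − 3.79185)/3 = (9.90755)/3 = 3.302517.

3.302517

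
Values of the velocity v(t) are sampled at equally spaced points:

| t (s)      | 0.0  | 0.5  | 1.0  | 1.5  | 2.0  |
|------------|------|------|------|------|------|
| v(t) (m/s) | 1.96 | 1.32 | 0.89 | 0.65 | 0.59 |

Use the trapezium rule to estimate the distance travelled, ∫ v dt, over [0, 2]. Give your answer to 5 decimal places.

h = 0.5, n = 4.
(h/2)·[y₀ + 2y₁ + 2y₂ + 2y₃ + y₄] = 0.25·(8.27) = 2.06750.

2.06750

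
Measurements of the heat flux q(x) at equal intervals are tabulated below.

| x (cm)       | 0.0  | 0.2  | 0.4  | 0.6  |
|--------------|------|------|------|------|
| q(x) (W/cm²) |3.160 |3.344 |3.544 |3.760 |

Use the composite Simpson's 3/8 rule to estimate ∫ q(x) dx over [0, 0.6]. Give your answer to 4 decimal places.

h = 0.2, n = 3.
(3h/8)·[y₀ + 3y₁ + 3y₂ + y₃] = 0.075·(27.584) = 2.0688.

2.0688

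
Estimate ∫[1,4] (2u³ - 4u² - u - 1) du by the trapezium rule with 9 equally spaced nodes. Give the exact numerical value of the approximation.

h = (4 − 1)/8 = 0.375.
Nodes u₀,…,u₈ = 1, 1.375, 1.75, 2.125, 2.5, 2.875, 3.25, 3.625, 4.
f(u) = 2u³ - 4u² - u - 1: f₀=-4, f₁=-4.73828125, f₂=-4.28125, f₃=-1.99609375, f₄=2.75, f₅=10.58984375, f₆=22.15625, f₇=38.08203125, f₈=59.
(h/2)·[f₀ + 2f₁ + 2f₂ + 2f₃ + 2f₄ + 2f₅ + 2f₆ + 2f₇ + f₈] = 0.1875·(180.125) = 33.7734375.

33.7734375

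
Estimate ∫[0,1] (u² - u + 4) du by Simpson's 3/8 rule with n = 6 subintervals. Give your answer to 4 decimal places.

3.8333

h = (1 − 0)/6 = 0.166667.
Nodes u₀,…,u₆ = 0, 0.166667, 0.333333, 0.5, 0.666667, 0.833333, 1.
f(u) = u² - u + 4: f₀=4, f₁=3.861111, f₂=3.777778, f₃=3.75, f₄=3.777778, f₅=3.861111, f₆=4.
(3h/8)·[f₀ + 3f₁ + 3f₂ + 2f₃ + 3f₄ + 3f₅ + f₆] = 0.0625·(61.333333) = 3.8333.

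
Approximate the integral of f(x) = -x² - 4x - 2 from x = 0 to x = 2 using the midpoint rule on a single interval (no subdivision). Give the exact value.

M = (b−a)·f(1) = 2·(-7) = -14.

-14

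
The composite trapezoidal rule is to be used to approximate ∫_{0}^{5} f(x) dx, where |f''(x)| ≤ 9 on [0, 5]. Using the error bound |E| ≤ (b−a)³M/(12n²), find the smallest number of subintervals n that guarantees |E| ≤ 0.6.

Need 1125/(12n²) ≤ 0.6.
n² ≥ 1125/(12·0.6) = 156.25 ⇒ n ≥ 12.5000, so the smallest n is 13.

13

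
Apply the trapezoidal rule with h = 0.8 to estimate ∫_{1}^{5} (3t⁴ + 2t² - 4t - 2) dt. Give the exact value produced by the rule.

h = (5 − 1)/5 = 0.8.
Nodes t₀,…,t₅ = 1, 1.8, 2.6, 3.4, 4.2, 5.
f(t) = 3t⁴ + 2t² - 4t - 2: f₀=-1, f₁=28.7728, f₂=138.2128, f₃=408.4208, f₄=949.9888, f₅=1903.
(h/2)·[f₀ + 2f₁ + 2f₂ + 2f₃ + 2f₄ + f₅] = 0.4·(4952.7904) = 1981.11616.

1981.11616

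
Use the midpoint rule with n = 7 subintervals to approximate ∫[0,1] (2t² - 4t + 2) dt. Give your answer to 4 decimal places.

h = (1 − 0)/7 = 0.142857.
Midpoints m₁,…,m₇ = 0.071429, 0.214286, 0.357143, 0.5, 0.642857, 0.785714, 0.928571.
f(m₁)=1.724490, f(m₂)=1.234694, f(m₃)=0.826531, f(m₄)=0.5, f(m₅)=0.255102, f(m₆)=0.091837, f(m₇)=0.010204.
h·[f(m₁) + f(m₂) + f(m₃) + f(m₄) + f(m₅) + f(m₆) + f(m₇)] = 0.142857·(4.642857) = 0.6633.

0.6633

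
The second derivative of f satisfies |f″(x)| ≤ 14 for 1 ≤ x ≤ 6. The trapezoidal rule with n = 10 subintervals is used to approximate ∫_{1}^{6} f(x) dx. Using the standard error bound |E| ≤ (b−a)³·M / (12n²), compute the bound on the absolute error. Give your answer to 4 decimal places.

|E| ≤ (5)³·14 / (12·10²) = 1750/1200 = 1.4583.

1.4583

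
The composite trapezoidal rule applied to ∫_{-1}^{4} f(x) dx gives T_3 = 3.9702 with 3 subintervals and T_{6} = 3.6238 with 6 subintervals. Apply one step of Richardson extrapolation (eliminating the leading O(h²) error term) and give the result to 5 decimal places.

3.50833

R = (4·T_{6} − T_3) / 3 = (4·3.6238 − 3.9702)/3 = (10.5250)/3 = 3.50833.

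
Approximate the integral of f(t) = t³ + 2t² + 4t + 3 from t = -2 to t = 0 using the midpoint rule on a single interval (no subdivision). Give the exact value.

M = (b−a)·f(-1) = 2·(0) = 0.

0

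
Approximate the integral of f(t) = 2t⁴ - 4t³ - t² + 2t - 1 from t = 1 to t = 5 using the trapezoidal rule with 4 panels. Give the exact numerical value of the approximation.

662

h = (5 − 1)/4 = 1.
Nodes t₀,…,t₄ = 1, 2, 3, 4, 5.
f(t) = 2t⁴ - 4t³ - t² + 2t - 1: f₀=-2, f₁=-1, f₂=50, f₃=247, f₄=734.
(h/2)·[f₀ + 2f₁ + 2f₂ + 2f₃ + f₄] = 0.5·(1324) = 662.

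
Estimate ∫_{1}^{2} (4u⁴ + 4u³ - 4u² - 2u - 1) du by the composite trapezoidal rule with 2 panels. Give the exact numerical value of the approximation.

29.375

h = (2 − 1)/2 = 0.5.
Nodes u₀,…,u₂ = 1, 1.5, 2.
f(u) = 4u⁴ + 4u³ - 4u² - 2u - 1: f₀=1, f₁=20.75, f₂=75.
(h/2)·[f₀ + 2f₁ + f₂] = 0.25·(117.5) = 29.375.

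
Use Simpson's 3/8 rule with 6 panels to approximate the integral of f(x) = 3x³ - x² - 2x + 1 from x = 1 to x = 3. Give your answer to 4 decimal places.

h = (3 − 1)/6 = 0.333333.
Nodes x₀,…,x₆ = 1, 1.333333, 1.666667, 2, 2.333333, 2.666667, 3.
f(x) = 3x³ - x² - 2x + 1: f₀=1, f₁=3.666667, f₂=8.777778, f₃=17, f₄=29, f₅=45.444444, f₆=67.
(3h/8)·[f₀ + 3f₁ + 3f₂ + 2f₃ + 3f₄ + 3f₅ + f₆] = 0.125·(362.666667) = 45.3333.

45.3333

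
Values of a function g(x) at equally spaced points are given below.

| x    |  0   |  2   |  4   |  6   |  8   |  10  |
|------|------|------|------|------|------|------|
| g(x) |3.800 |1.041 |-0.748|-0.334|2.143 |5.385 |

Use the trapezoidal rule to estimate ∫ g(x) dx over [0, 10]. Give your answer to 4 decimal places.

h = 2, n = 5.
(h/2)·[y₀ + 2y₁ + 2y₂ + 2y₃ + 2y₄ + y₅] = 1·(13.389) = 13.3890.

13.3890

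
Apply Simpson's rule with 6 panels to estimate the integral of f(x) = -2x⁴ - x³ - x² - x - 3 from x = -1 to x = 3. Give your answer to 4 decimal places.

h = (3 − (-1))/6 = 0.666667.
Nodes x₀,…,x₆ = -1, -0.333333, 0.333333, 1, 1.666667, 2.333333, 3.
f(x) = -2x⁴ - x³ - x² - x - 3: f₀=-4, f₁=-2.765432, f₂=-3.506173, f₃=-8, f₄=-27.506173, f₅=-82.765432, f₆=-204.
(h/3)·[f₀ + 4f₁ + 2f₂ + 4f₃ + 2f₄ + 4f₅ + f₆] = 0.222222·(-644.148148) = -143.1440.

-143.1440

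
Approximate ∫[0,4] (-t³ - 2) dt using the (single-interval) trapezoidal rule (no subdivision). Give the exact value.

-136

T = (b−a)/2 · [f(0) + f(4)] = 2·[(-2) + (-66)] = -136.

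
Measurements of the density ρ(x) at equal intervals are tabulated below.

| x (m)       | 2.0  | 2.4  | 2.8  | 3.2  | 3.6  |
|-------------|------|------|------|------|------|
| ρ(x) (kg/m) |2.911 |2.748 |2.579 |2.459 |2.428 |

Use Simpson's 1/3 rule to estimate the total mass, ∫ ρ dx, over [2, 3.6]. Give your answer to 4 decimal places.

h = 0.4, n = 4.
(h/3)·[y₀ + 4y₁ + 2y₂ + 4y₃ + y₄] = 0.133333·(31.325) = 4.1767.

4.1767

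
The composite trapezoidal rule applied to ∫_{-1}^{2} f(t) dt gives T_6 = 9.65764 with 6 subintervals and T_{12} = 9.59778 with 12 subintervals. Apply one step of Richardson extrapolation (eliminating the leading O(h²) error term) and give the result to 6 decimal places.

R = (4·T_{12} − T_6) / 3 = (4·9.59778 − 9.65764)/3 = (28.73348)/3 = 9.577827.

9.577827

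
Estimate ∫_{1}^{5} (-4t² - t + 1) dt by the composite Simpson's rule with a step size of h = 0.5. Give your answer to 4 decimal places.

h = (5 − 1)/8 = 0.5.
Nodes t₀,…,t₈ = 1, 1.5, 2, 2.5, 3, 3.5, 4, 4.5, 5.
f(t) = -4t² - t + 1: f₀=-4, f₁=-9.5, f₂=-17, f₃=-26.5, f₄=-38, f₅=-51.5, f₆=-67, f₇=-84.5, f₈=-104.
(h/3)·[f₀ + 4f₁ + 2f₂ + 4f₃ + 2f₄ + 4f₅ + 2f₆ + 4f₇ + f₈] = 0.166667·(-1040) = -173.3333.

-173.3333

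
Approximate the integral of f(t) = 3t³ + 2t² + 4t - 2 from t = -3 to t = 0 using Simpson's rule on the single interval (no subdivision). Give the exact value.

-66.75

S = (b−a)/6 · [f(-3) + 4f(-1.5) + f(0)] = 0.5·[(-77) + 4·(-13.625) + (-2)] = -66.75.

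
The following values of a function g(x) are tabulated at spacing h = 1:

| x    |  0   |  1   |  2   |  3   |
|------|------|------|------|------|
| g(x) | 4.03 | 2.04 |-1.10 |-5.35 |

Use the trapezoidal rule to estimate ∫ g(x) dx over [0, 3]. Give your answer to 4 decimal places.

0.2800

h = 1, n = 3.
(h/2)·[y₀ + 2y₁ + 2y₂ + y₃] = 0.5·(0.56) = 0.2800.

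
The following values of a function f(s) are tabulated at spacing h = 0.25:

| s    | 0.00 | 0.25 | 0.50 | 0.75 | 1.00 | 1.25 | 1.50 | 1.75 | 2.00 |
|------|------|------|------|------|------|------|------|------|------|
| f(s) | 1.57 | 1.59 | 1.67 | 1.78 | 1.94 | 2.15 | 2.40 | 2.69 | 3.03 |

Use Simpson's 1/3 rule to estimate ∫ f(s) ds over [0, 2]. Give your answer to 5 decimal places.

h = 0.25, n = 8.
(h/3)·[y₀ + 4y₁ + 2y₂ + 4y₃ + 2y₄ + 4y₅ + 2y₆ + 4y₇ + y₈] = 0.083333·(49.46) = 4.12167.

4.12167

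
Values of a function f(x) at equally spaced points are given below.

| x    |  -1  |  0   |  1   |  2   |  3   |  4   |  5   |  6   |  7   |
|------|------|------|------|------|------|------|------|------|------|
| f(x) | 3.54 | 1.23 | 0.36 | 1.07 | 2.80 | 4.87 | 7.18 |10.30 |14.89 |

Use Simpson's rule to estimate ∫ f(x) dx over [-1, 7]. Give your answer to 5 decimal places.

h = 1, n = 8.
(h/3)·[y₀ + 4y₁ + 2y₂ + 4y₃ + 2y₄ + 4y₅ + 2y₆ + 4y₇ + y₈] = 0.333333·(108.99) = 36.33000.

36.33000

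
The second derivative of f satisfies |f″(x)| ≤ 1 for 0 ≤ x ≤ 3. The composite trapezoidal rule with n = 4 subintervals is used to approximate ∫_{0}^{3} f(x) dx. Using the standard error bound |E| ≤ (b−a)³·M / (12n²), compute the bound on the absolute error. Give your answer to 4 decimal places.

|E| ≤ (3)³·1 / (12·4²) = 27/192 = 0.1406.

0.1406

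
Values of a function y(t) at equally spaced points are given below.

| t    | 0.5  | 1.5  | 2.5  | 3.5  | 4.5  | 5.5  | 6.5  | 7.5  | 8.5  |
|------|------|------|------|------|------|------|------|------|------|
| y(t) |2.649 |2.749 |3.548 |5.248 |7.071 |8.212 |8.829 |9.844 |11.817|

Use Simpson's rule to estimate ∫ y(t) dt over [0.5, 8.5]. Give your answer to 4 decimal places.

h = 1, n = 8.
(h/3)·[y₀ + 4y₁ + 2y₂ + 4y₃ + 2y₄ + 4y₅ + 2y₆ + 4y₇ + y₈] = 0.333333·(157.574) = 52.5247.

52.5247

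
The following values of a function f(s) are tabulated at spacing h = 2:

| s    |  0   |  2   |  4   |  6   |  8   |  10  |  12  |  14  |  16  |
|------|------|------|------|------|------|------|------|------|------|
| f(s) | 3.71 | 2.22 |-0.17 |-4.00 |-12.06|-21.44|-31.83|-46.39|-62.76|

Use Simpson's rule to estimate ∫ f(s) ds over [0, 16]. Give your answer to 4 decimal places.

-283.7400

h = 2, n = 8.
(h/3)·[y₀ + 4y₁ + 2y₂ + 4y₃ + 2y₄ + 4y₅ + 2y₆ + 4y₇ + y₈] = 0.666667·(-425.61) = -283.7400.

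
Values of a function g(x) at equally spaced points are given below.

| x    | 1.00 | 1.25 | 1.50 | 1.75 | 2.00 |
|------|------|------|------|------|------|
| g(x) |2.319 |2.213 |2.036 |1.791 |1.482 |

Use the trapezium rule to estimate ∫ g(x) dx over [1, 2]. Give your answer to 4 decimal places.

h = 0.25, n = 4.
(h/2)·[y₀ + 2y₁ + 2y₂ + 2y₃ + y₄] = 0.125·(15.881) = 1.9851.

1.9851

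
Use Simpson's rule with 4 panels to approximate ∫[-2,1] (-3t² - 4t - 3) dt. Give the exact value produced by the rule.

h = (1 − (-2))/4 = 0.75.
Nodes t₀,…,t₄ = -2, -1.25, -0.5, 0.25, 1.
f(t) = -3t² - 4t - 3: f₀=-7, f₁=-2.6875, f₂=-1.75, f₃=-4.1875, f₄=-10.
(h/3)·[f₀ + 4f₁ + 2f₂ + 4f₃ + f₄] = 0.25·(-48) = -12.

-12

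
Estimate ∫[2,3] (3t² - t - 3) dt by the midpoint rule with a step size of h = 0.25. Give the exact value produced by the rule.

h = (3 − 2)/4 = 0.25.
Midpoints m₁,…,m₄ = 2.125, 2.375, 2.625, 2.875.
f(m₁)=8.421875, f(m₂)=11.546875, f(m₃)=15.046875, f(m₄)=18.921875.
h·[f(m₁) + f(m₂) + f(m₃) + f(m₄)] = 0.25·(53.9375) = 13.484375.

13.484375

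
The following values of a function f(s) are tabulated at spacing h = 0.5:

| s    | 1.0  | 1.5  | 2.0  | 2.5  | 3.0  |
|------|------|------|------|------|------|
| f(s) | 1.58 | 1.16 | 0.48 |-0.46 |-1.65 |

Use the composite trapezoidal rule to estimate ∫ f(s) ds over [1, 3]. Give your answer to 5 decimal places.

h = 0.5, n = 4.
(h/2)·[y₀ + 2y₁ + 2y₂ + 2y₃ + y₄] = 0.25·(2.29) = 0.57250.

0.57250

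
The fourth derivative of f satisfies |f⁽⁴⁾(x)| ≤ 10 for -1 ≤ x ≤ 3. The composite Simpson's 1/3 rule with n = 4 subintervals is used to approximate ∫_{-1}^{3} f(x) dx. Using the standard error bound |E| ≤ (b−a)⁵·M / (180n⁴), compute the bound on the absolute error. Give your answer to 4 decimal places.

0.2222

|E| ≤ (4)⁵·10 / (180·4⁴) = 10240/46080 = 0.2222.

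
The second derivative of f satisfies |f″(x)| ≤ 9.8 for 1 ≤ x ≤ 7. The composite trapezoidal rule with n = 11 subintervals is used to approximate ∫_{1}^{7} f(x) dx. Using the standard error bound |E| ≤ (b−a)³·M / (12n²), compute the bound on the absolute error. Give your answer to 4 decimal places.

1.4579

|E| ≤ (6)³·9.8 / (12·11²) = 2116.8/1452 = 1.4579.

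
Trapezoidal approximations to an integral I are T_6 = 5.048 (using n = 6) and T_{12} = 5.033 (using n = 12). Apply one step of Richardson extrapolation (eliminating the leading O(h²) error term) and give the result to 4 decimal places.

R = (4·T_{12} − T_6) / 3 = (4·5.033 − 5.048)/3 = (15.084)/3 = 5.0280.

5.0280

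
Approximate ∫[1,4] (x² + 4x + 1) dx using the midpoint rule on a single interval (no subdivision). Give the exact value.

51.75

M = (b−a)·f(2.5) = 3·(17.25) = 51.75.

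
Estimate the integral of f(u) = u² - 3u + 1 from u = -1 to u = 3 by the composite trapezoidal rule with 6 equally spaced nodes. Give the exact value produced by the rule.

h = (3 − (-1))/5 = 0.8.
Nodes u₀,…,u₅ = -1, -0.2, 0.6, 1.4, 2.2, 3.
f(u) = u² - 3u + 1: f₀=5, f₁=1.64, f₂=-0.44, f₃=-1.24, f₄=-0.76, f₅=1.
(h/2)·[f₀ + 2f₁ + 2f₂ + 2f₃ + 2f₄ + f₅] = 0.4·(4.4) = 1.76.

1.76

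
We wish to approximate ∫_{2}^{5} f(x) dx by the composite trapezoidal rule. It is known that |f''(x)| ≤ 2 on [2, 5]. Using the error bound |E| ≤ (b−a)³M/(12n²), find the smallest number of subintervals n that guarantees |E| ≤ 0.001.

Need 54/(12n²) ≤ 0.001.
n² ≥ 54/(12·0.001) = 4500 ⇒ n ≥ 67.0820, so the smallest n is 68.

68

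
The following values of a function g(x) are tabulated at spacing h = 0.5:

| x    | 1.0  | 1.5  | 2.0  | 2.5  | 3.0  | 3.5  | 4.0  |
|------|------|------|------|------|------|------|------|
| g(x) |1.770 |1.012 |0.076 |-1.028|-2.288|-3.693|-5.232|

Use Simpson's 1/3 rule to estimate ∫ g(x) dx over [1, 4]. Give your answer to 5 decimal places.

h = 0.5, n = 6.
(h/3)·[y₀ + 4y₁ + 2y₂ + 4y₃ + 2y₄ + 4y₅ + y₆] = 0.166667·(-22.722) = -3.78700.

-3.78700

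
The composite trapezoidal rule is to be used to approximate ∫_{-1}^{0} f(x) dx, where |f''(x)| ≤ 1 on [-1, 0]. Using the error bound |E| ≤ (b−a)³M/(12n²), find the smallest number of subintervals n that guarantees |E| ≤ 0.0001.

Need 1/(12n²) ≤ 0.0001.
n² ≥ 1/(12·0.0001) = 833.333 ⇒ n ≥ 28.8675, so the smallest n is 29.

29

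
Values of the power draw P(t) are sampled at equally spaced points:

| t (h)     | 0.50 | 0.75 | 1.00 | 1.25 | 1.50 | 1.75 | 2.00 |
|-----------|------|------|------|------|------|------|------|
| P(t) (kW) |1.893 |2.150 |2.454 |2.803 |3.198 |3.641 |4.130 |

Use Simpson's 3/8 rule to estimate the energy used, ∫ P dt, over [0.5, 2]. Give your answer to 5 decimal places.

h = 0.25, n = 6.
(3h/8)·[y₀ + 3y₁ + 3y₂ + 2y₃ + 3y₄ + 3y₅ + y₆] = 0.09375·(45.958) = 4.30856.

4.30856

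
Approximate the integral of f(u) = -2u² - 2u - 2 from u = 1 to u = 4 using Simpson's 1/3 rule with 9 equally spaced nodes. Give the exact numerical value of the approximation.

h = (4 − 1)/8 = 0.375.
Nodes u₀,…,u₈ = 1, 1.375, 1.75, 2.125, 2.5, 2.875, 3.25, 3.625, 4.
f(u) = -2u² - 2u - 2: f₀=-6, f₁=-8.53125, f₂=-11.625, f₃=-15.28125, f₄=-19.5, f₅=-24.28125, f₆=-29.625, f₇=-35.53125, f₈=-42.
(h/3)·[f₀ + 4f₁ + 2f₂ + 4f₃ + 2f₄ + 4f₅ + 2f₆ + 4f₇ + f₈] = 0.125·(-504) = -63.

-63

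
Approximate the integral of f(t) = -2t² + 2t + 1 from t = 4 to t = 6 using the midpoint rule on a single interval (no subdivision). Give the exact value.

M = (b−a)·f(5) = 2·(-39) = -78.

-78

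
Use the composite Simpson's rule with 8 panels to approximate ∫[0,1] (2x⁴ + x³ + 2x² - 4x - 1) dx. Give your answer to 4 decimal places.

-1.6833

h = (1 − 0)/8 = 0.125.
Nodes x₀,…,x₈ = 0, 0.125, 0.25, 0.375, 0.5, 0.625, 0.75, 0.875, 1.
f(x) = 2x⁴ + x³ + 2x² - 4x - 1: f₀=-1, f₁=-1.46630859375, f₂=-1.8515625, f₃=-2.12646484375, f₄=-2.25, f₅=-2.16943359375, f₆=-1.8203125, f₇=-1.12646484375, f₈=0.
(h/3)·[f₀ + 4f₁ + 2f₂ + 4f₃ + 2f₄ + 4f₅ + 2f₆ + 4f₇ + f₈] = 0.041667·(-40.3984375) = -1.6833.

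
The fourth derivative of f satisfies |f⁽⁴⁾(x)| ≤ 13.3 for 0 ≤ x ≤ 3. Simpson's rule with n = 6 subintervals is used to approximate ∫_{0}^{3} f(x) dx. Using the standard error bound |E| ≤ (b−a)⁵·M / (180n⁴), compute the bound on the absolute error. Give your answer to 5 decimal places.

|E| ≤ (3)⁵·13.3 / (180·6⁴) = 3231.9/233280 = 0.01385.

0.01385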